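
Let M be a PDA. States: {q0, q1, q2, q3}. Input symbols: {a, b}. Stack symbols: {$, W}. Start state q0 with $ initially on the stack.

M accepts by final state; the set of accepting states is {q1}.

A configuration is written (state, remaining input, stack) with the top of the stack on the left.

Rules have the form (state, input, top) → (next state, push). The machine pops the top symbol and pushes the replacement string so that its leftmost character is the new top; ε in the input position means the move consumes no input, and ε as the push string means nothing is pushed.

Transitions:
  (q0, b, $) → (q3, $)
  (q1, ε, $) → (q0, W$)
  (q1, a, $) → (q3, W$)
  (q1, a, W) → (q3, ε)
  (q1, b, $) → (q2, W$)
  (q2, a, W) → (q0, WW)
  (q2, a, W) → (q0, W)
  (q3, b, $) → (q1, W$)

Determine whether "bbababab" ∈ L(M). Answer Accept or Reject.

One accepting computation: (q0, bbababab, $) ⊢ (q3, bababab, $) ⊢ (q1, ababab, W$) ⊢ (q3, babab, $) ⊢ (q1, abab, W$) ⊢ (q3, bab, $) ⊢ (q1, ab, W$) ⊢ (q3, b, $) ⊢ (q1, ε, W$)
All input consumed and state q1 ∈ F.

Accept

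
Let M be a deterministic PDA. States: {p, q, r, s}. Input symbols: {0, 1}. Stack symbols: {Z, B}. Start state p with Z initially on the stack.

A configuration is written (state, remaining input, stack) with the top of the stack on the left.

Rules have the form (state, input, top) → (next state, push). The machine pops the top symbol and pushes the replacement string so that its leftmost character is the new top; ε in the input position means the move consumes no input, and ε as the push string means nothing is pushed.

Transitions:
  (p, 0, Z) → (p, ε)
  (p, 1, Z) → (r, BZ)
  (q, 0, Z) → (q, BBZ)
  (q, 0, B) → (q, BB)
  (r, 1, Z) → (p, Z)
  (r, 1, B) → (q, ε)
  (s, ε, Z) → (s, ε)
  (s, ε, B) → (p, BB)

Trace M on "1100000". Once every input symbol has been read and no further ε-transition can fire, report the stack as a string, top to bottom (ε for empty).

BBBBBBZ

(p, 1100000, Z)
  read 1, top Z: go to r, push BZ → (r, 100000, BZ)
  read 1, top B: go to q, push ε → (q, 00000, Z)
  read 0, top Z: go to q, push BBZ → (q, 0000, BBZ)
  read 0, top B: go to q, push BB → (q, 000, BBBZ)
  read 0, top B: go to q, push BB → (q, 00, BBBBZ)
  read 0, top B: go to q, push BB → (q, 0, BBBBBZ)
  read 0, top B: go to q, push BB → (q, ε, BBBBBBZ)
All input consumed in state q with stack BBBBBBZ.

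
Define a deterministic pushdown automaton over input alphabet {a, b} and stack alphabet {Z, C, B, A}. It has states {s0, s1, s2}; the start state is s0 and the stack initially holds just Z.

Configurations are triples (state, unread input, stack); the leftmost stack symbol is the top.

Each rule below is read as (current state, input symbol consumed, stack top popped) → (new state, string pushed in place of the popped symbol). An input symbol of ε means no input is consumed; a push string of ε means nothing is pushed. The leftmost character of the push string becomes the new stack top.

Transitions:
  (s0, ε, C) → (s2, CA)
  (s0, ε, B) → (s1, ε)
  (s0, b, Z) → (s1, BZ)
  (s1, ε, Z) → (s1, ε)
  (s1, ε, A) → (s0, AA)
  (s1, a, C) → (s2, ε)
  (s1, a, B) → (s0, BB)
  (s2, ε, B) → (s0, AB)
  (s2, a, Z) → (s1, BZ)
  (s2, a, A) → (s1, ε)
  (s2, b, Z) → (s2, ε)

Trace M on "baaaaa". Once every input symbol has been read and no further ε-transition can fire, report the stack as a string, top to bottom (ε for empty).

BZ

(s0, baaaaa, Z) ⊢ (s1, aaaaa, BZ) ⊢ (s0, aaaa, BBZ) ⊢ (s1, aaaa, BZ) ⊢ (s0, aaa, BBZ) ⊢ (s1, aaa, BZ) ⊢ (s0, aa, BBZ) ⊢ (s1, aa, BZ) ⊢ (s0, a, BBZ) ⊢ (s1, a, BZ) ⊢ (s0, ε, BBZ) ⊢ (s1, ε, BZ)
All input consumed in state s1 with stack BZ.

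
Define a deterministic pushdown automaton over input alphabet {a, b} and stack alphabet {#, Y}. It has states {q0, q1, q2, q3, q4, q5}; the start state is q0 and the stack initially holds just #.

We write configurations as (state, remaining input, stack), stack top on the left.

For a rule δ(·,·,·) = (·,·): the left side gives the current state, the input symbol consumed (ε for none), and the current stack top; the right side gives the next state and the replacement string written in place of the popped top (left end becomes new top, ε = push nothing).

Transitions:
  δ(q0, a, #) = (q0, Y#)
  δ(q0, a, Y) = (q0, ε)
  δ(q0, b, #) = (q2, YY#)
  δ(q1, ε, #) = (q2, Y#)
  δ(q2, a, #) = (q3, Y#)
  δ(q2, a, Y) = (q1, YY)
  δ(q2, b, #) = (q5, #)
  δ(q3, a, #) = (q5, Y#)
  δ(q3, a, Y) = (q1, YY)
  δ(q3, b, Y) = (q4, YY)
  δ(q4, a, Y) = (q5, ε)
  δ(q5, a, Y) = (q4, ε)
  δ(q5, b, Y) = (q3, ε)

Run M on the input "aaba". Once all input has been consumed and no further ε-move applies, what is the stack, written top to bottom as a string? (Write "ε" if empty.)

YYY#

(q0, aaba, #)
  read a, top #: go to q0, push Y# → (q0, aba, Y#)
  read a, top Y: go to q0, push ε → (q0, ba, #)
  read b, top #: go to q2, push YY# → (q2, a, YY#)
  read a, top Y: go to q1, push YY → (q1, ε, YYY#)
All input consumed in state q1 with stack YYY#.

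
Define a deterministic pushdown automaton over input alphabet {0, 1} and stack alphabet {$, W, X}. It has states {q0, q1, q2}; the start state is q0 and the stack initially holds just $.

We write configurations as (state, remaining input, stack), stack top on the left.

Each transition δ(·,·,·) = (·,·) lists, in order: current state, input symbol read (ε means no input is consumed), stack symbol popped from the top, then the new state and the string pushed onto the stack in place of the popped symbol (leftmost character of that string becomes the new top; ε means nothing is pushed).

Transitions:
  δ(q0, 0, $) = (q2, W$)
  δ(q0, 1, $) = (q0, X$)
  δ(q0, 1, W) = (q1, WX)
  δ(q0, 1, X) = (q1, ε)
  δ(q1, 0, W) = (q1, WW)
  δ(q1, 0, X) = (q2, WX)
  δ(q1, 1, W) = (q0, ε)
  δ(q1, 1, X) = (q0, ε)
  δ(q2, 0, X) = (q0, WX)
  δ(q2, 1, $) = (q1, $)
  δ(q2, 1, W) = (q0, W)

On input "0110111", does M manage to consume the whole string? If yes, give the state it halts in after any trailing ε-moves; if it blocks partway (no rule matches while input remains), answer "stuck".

(q0, 0110111, $)
  read 0, top $: go to q2, push W$ → (q2, 110111, W$)
  read 1, top W: go to q0, push W → (q0, 10111, W$)
  read 1, top W: go to q1, push WX → (q1, 0111, WX$)
  read 0, top W: go to q1, push WW → (q1, 111, WWX$)
  read 1, top W: go to q0, push ε → (q0, 11, WX$)
  read 1, top W: go to q1, push WX → (q1, 1, WXX$)
  read 1, top W: go to q0, push ε → (q0, ε, XX$)
All input consumed; M is in state q0.

q0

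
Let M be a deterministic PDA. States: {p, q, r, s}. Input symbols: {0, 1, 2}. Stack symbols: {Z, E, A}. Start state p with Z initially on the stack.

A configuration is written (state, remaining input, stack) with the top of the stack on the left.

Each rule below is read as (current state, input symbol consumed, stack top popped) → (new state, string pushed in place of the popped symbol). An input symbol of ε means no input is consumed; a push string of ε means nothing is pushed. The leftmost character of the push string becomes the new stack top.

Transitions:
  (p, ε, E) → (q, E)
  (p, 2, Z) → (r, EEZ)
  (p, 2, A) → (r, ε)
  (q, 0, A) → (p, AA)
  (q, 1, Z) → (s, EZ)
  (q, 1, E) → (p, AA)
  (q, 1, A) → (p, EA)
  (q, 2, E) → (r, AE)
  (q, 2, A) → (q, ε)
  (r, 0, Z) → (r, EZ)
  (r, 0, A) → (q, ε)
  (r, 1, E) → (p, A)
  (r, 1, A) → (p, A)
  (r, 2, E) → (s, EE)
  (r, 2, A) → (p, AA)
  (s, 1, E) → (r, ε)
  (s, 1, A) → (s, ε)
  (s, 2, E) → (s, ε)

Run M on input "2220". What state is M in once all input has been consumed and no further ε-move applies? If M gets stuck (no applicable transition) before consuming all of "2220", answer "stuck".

(p, 2220, Z)
  read 2, top Z: go to r, push EEZ → (r, 220, EEZ)
  read 2, top E: go to s, push EE → (s, 20, EEEZ)
  read 2, top E: go to s, push ε → (s, 0, EEZ)
No transition for (s, 0, top E); M blocks with input 0 remaining.

stuck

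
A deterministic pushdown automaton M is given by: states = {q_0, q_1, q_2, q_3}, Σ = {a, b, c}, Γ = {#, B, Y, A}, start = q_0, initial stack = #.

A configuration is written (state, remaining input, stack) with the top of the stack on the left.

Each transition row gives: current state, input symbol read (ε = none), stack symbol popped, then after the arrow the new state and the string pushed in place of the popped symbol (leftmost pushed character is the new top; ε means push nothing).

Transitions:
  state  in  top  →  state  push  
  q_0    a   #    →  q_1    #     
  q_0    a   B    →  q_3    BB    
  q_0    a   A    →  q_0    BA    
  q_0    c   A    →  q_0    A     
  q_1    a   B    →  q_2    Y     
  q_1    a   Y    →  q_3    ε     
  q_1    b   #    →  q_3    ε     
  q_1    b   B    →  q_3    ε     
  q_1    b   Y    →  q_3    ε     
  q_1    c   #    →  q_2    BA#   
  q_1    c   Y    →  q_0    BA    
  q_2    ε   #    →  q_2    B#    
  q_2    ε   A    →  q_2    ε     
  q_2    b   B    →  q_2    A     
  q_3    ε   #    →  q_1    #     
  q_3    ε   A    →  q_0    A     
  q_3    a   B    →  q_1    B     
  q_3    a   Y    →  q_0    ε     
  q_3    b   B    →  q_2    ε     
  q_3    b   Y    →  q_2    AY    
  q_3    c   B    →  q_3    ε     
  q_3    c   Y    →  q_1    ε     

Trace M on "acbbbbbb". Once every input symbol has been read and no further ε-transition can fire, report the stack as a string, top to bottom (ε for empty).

(q_0, acbbbbbb, #)
  read a, top #: go to q_1, push # → (q_1, cbbbbbb, #)
  read c, top #: go to q_2, push BA# → (q_2, bbbbbb, BA#)
  read b, top B: go to q_2, push A → (q_2, bbbbb, AA#)
  ε-move, top A: go to q_2, push ε → (q_2, bbbbb, A#)
  ε-move, top A: go to q_2, push ε → (q_2, bbbbb, #)
  ε-move, top #: go to q_2, push B# → (q_2, bbbbb, B#)
  read b, top B: go to q_2, push A → (q_2, bbbb, A#)
  ε-move, top A: go to q_2, push ε → (q_2, bbbb, #)
  ε-move, top #: go to q_2, push B# → (q_2, bbbb, B#)
  read b, top B: go to q_2, push A → (q_2, bbb, A#)
  ε-move, top A: go to q_2, push ε → (q_2, bbb, #)
  ε-move, top #: go to q_2, push B# → (q_2, bbb, B#)
  read b, top B: go to q_2, push A → (q_2, bb, A#)
  ε-move, top A: go to q_2, push ε → (q_2, bb, #)
  ε-move, top #: go to q_2, push B# → (q_2, bb, B#)
  read b, top B: go to q_2, push A → (q_2, b, A#)
  ε-move, top A: go to q_2, push ε → (q_2, b, #)
  ε-move, top #: go to q_2, push B# → (q_2, b, B#)
  read b, top B: go to q_2, push A → (q_2, ε, A#)
  ε-move, top A: go to q_2, push ε → (q_2, ε, #)
  ε-move, top #: go to q_2, push B# → (q_2, ε, B#)
All input consumed in state q_2 with stack B#.

B#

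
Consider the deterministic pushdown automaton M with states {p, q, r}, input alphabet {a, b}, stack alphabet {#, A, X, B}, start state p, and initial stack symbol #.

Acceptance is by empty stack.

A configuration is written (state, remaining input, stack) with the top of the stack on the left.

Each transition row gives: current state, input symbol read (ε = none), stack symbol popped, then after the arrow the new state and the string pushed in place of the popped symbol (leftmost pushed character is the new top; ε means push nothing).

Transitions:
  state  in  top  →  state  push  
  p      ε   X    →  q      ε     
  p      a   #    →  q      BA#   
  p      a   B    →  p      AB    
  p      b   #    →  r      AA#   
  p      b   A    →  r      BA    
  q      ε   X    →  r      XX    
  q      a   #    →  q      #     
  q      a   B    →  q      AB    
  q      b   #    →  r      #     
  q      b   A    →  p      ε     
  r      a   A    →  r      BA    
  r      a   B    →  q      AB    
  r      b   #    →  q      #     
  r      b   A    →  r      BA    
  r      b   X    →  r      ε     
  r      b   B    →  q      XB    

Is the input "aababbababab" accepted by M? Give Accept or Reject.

Reject

(p, aababbababab, #)
  read a, top #: go to q, push BA# → (q, ababbababab, BA#)
  read a, top B: go to q, push AB → (q, babbababab, ABA#)
  read b, top A: go to p, push ε → (p, abbababab, BA#)
  read a, top B: go to p, push AB → (p, bbababab, ABA#)
  read b, top A: go to r, push BA → (r, bababab, BABA#)
  read b, top B: go to q, push XB → (q, ababab, XBABA#)
  ε-move, top X: go to r, push XX → (r, ababab, XXBABA#)
No transition applies at (r, ababab, XXBABA#); input not fully consumed.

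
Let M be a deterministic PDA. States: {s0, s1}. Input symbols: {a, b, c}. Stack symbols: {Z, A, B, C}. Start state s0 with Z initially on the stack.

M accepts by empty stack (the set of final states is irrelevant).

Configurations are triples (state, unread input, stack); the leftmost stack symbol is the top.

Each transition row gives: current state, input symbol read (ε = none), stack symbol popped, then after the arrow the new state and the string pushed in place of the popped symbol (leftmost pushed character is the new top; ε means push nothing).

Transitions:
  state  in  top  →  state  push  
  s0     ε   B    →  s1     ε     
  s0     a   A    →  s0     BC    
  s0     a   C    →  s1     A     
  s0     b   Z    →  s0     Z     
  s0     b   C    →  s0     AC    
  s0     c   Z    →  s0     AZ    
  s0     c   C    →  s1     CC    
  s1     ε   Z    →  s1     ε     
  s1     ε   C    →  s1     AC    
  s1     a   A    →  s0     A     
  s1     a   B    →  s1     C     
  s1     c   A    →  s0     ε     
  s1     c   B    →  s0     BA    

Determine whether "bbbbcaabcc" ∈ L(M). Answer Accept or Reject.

Reject

(s0, bbbbcaabcc, Z)
  read b, top Z: go to s0, push Z → (s0, bbbcaabcc, Z)
  read b, top Z: go to s0, push Z → (s0, bbcaabcc, Z)
  read b, top Z: go to s0, push Z → (s0, bcaabcc, Z)
  read b, top Z: go to s0, push Z → (s0, caabcc, Z)
  read c, top Z: go to s0, push AZ → (s0, aabcc, AZ)
  read a, top A: go to s0, push BC → (s0, abcc, BCZ)
  ε-move, top B: go to s1, push ε → (s1, abcc, CZ)
  ε-move, top C: go to s1, push AC → (s1, abcc, ACZ)
  read a, top A: go to s0, push A → (s0, bcc, ACZ)
No transition applies at (s0, bcc, ACZ); input not fully consumed.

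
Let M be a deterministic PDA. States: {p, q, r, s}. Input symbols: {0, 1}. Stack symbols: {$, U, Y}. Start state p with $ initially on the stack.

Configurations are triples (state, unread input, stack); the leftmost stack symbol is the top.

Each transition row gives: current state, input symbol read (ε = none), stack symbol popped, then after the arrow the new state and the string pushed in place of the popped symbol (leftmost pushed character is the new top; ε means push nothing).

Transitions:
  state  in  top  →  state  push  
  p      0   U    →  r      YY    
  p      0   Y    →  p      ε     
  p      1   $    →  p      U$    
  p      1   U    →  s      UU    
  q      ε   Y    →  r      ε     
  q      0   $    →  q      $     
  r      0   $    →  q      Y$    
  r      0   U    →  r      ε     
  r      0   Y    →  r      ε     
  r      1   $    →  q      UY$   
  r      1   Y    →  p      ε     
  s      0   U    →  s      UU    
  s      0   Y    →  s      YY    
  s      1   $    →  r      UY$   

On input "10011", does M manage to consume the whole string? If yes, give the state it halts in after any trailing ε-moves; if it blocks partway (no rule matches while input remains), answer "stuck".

(p, 10011, $)
  read 1, top $: go to p, push U$ → (p, 0011, U$)
  read 0, top U: go to r, push YY → (r, 011, YY$)
  read 0, top Y: go to r, push ε → (r, 11, Y$)
  read 1, top Y: go to p, push ε → (p, 1, $)
  read 1, top $: go to p, push U$ → (p, ε, U$)
All input consumed; M is in state p.

p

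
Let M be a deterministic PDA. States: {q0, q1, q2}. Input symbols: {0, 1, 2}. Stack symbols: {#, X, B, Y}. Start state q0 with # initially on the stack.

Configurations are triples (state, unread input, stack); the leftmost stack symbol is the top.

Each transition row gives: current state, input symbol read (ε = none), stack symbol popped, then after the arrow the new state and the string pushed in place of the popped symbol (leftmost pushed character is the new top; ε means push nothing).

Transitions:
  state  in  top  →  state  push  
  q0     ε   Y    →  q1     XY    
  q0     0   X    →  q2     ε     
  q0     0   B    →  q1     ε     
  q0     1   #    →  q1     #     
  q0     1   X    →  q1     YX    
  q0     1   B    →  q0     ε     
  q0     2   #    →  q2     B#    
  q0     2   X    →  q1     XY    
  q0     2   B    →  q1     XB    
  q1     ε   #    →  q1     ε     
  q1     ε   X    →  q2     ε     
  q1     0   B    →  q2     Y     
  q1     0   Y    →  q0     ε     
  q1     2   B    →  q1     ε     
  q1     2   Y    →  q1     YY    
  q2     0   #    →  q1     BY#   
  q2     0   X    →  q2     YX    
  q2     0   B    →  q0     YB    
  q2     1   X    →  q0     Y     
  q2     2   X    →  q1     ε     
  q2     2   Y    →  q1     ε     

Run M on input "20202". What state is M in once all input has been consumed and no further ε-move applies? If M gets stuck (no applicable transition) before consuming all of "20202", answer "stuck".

q1

(q0, 20202, #)
  read 2, top #: go to q2, push B# → (q2, 0202, B#)
  read 0, top B: go to q0, push YB → (q0, 202, YB#)
  ε-move, top Y: go to q1, push XY → (q1, 202, XYB#)
  ε-move, top X: go to q2, push ε → (q2, 202, YB#)
  read 2, top Y: go to q1, push ε → (q1, 02, B#)
  read 0, top B: go to q2, push Y → (q2, 2, Y#)
  read 2, top Y: go to q1, push ε → (q1, ε, #)
  ε-move, top #: go to q1, push ε → (q1, ε, ε)
All input consumed; M is in state q1.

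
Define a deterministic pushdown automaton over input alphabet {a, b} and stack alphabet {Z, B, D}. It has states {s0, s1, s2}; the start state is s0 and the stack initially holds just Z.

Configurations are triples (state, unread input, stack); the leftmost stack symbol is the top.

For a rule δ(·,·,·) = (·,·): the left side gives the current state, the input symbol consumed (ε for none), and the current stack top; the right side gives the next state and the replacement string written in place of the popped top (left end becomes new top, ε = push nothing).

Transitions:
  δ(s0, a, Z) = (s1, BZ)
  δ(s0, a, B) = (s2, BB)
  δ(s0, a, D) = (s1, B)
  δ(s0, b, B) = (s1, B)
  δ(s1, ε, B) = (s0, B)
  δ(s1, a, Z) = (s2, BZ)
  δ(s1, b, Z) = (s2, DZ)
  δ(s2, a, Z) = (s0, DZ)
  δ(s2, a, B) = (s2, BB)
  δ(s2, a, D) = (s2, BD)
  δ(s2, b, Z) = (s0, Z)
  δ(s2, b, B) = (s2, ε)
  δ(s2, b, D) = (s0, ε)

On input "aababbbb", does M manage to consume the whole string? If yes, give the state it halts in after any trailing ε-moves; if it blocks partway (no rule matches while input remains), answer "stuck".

(s0, aababbbb, Z)
  read a, top Z: go to s1, push BZ → (s1, ababbbb, BZ)
  ε-move, top B: go to s0, push B → (s0, ababbbb, BZ)
  read a, top B: go to s2, push BB → (s2, babbbb, BBZ)
  read b, top B: go to s2, push ε → (s2, abbbb, BZ)
  read a, top B: go to s2, push BB → (s2, bbbb, BBZ)
  read b, top B: go to s2, push ε → (s2, bbb, BZ)
  read b, top B: go to s2, push ε → (s2, bb, Z)
  read b, top Z: go to s0, push Z → (s0, b, Z)
No transition for (s0, b, top Z); M blocks with input b remaining.

stuck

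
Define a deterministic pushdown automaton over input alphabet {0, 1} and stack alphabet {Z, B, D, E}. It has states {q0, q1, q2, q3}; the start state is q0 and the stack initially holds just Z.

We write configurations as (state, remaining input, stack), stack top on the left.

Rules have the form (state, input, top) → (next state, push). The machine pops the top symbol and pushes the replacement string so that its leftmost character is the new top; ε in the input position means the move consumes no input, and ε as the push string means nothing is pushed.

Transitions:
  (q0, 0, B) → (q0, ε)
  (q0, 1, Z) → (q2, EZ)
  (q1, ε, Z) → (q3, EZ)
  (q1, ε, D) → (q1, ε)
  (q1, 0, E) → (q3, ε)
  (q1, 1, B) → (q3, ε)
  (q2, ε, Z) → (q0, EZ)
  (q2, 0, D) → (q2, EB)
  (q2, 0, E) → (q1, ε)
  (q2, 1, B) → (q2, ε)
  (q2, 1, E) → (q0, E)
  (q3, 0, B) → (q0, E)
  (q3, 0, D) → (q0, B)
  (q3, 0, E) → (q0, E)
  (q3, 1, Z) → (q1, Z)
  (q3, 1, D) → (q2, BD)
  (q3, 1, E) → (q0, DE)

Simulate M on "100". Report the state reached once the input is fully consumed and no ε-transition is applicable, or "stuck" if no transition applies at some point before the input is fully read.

q0

(q0, 100, Z)
  read 1, top Z: go to q2, push EZ → (q2, 00, EZ)
  read 0, top E: go to q1, push ε → (q1, 0, Z)
  ε-move, top Z: go to q3, push EZ → (q3, 0, EZ)
  read 0, top E: go to q0, push E → (q0, ε, EZ)
All input consumed; M is in state q0.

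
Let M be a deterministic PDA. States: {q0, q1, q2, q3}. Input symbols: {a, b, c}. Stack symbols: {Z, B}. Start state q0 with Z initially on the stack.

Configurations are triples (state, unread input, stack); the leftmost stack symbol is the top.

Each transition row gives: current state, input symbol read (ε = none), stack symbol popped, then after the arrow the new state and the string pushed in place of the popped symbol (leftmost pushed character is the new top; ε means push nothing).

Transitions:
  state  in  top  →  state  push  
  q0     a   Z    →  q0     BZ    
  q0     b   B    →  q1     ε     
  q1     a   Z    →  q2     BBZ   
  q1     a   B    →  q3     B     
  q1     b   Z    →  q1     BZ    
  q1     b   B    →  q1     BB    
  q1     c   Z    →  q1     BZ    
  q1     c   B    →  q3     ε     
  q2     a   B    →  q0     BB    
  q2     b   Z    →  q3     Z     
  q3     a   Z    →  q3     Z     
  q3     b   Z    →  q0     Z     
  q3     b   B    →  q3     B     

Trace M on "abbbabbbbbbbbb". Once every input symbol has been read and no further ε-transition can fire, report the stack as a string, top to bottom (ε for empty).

BBZ

(q0, abbbabbbbbbbbb, Z) ⊢ (q0, bbbabbbbbbbbb, BZ) ⊢ (q1, bbabbbbbbbbb, Z) ⊢ (q1, babbbbbbbbb, BZ) ⊢ (q1, abbbbbbbbb, BBZ) ⊢ (q3, bbbbbbbbb, BBZ) ⊢ (q3, bbbbbbbb, BBZ) ⊢ (q3, bbbbbbb, BBZ) ⊢ (q3, bbbbbb, BBZ) ⊢ (q3, bbbbb, BBZ) ⊢ (q3, bbbb, BBZ) ⊢ (q3, bbb, BBZ) ⊢ (q3, bb, BBZ) ⊢ (q3, b, BBZ) ⊢ (q3, ε, BBZ)
All input consumed in state q3 with stack BBZ.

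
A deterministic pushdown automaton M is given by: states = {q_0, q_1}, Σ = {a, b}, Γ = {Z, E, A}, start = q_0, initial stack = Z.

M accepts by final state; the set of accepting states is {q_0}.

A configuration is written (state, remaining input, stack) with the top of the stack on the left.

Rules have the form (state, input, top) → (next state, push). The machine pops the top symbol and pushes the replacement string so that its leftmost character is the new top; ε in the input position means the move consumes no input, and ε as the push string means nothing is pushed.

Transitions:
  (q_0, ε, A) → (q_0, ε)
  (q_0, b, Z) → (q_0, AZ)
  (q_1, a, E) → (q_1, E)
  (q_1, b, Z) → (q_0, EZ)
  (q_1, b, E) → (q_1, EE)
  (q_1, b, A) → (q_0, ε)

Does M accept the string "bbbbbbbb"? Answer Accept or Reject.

(q_0, bbbbbbbb, Z)
  read b, top Z: go to q_0, push AZ → (q_0, bbbbbbb, AZ)
  ε-move, top A: go to q_0, push ε → (q_0, bbbbbbb, Z)
  read b, top Z: go to q_0, push AZ → (q_0, bbbbbb, AZ)
  ε-move, top A: go to q_0, push ε → (q_0, bbbbbb, Z)
  read b, top Z: go to q_0, push AZ → (q_0, bbbbb, AZ)
  ε-move, top A: go to q_0, push ε → (q_0, bbbbb, Z)
  read b, top Z: go to q_0, push AZ → (q_0, bbbb, AZ)
  ε-move, top A: go to q_0, push ε → (q_0, bbbb, Z)
  read b, top Z: go to q_0, push AZ → (q_0, bbb, AZ)
  ε-move, top A: go to q_0, push ε → (q_0, bbb, Z)
  read b, top Z: go to q_0, push AZ → (q_0, bb, AZ)
  ε-move, top A: go to q_0, push ε → (q_0, bb, Z)
  read b, top Z: go to q_0, push AZ → (q_0, b, AZ)
  ε-move, top A: go to q_0, push ε → (q_0, b, Z)
  read b, top Z: go to q_0, push AZ → (q_0, ε, AZ)
All input consumed; state q_0 ∈ F.

Accept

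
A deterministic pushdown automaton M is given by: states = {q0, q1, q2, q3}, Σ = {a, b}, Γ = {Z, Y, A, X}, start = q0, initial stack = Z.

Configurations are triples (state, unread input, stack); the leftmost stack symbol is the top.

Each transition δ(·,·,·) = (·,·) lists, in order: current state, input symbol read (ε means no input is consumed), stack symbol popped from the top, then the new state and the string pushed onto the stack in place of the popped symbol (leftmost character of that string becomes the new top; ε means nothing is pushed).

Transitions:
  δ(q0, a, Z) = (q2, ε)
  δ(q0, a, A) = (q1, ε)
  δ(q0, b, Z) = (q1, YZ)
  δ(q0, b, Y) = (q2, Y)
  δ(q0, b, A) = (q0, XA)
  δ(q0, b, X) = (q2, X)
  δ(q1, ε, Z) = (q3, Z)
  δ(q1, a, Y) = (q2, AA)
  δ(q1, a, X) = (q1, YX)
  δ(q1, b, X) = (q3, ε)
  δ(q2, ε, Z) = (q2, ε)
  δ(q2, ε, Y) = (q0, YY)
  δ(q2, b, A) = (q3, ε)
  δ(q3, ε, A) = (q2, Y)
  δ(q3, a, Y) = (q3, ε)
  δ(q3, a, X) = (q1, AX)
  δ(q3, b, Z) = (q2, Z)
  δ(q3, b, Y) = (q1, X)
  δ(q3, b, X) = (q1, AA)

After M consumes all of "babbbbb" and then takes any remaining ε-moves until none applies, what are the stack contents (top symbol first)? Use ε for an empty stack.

YYYYYYZ

(q0, babbbbb, Z) ⊢ (q1, abbbbb, YZ) ⊢ (q2, bbbbb, AAZ) ⊢ (q3, bbbb, AZ) ⊢ (q2, bbbb, YZ) ⊢ (q0, bbbb, YYZ) ⊢ (q2, bbb, YYZ) ⊢ (q0, bbb, YYYZ) ⊢ (q2, bb, YYYZ) ⊢ (q0, bb, YYYYZ) ⊢ (q2, b, YYYYZ) ⊢ (q0, b, YYYYYZ) ⊢ (q2, ε, YYYYYZ) ⊢ (q0, ε, YYYYYYZ)
All input consumed in state q0 with stack YYYYYYZ.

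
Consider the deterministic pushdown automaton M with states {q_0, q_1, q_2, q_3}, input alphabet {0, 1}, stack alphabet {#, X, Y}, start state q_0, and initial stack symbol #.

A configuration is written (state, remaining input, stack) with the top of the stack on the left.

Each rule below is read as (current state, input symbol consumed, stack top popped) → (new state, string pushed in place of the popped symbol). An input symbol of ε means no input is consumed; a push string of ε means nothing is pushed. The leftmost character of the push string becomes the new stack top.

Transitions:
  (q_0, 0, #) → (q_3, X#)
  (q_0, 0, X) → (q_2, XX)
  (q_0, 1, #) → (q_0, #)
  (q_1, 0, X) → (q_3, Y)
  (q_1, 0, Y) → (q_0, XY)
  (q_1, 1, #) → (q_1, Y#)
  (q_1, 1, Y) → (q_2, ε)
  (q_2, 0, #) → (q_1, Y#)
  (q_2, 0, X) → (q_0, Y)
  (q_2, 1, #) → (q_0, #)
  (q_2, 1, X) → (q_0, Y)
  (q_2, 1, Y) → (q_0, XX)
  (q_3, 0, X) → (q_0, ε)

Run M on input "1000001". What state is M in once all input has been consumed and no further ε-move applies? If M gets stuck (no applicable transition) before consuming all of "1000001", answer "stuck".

stuck

(q_0, 1000001, #) ⊢ (q_0, 000001, #) ⊢ (q_3, 00001, X#) ⊢ (q_0, 0001, #) ⊢ (q_3, 001, X#) ⊢ (q_0, 01, #) ⊢ (q_3, 1, X#)
No transition for (q_3, 1, top X); M blocks with input 1 remaining.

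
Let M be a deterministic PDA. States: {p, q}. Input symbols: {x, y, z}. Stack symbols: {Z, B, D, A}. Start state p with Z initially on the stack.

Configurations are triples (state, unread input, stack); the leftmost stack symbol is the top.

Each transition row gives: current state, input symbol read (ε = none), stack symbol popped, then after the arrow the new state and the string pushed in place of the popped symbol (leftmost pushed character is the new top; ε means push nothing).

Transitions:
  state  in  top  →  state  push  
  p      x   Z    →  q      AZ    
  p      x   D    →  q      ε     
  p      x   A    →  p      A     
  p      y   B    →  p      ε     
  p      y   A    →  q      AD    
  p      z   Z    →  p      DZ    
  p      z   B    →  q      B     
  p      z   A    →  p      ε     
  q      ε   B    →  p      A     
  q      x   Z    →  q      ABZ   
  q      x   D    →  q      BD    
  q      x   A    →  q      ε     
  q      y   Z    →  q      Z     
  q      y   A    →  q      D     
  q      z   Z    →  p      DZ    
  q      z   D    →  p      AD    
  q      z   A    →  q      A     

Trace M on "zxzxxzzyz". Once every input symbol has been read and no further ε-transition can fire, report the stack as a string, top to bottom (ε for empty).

(p, zxzxxzzyz, Z)
  read z, top Z: go to p, push DZ → (p, xzxxzzyz, DZ)
  read x, top D: go to q, push ε → (q, zxxzzyz, Z)
  read z, top Z: go to p, push DZ → (p, xxzzyz, DZ)
  read x, top D: go to q, push ε → (q, xzzyz, Z)
  read x, top Z: go to q, push ABZ → (q, zzyz, ABZ)
  read z, top A: go to q, push A → (q, zyz, ABZ)
  read z, top A: go to q, push A → (q, yz, ABZ)
  read y, top A: go to q, push D → (q, z, DBZ)
  read z, top D: go to p, push AD → (p, ε, ADBZ)
All input consumed in state p with stack ADBZ.

ADBZ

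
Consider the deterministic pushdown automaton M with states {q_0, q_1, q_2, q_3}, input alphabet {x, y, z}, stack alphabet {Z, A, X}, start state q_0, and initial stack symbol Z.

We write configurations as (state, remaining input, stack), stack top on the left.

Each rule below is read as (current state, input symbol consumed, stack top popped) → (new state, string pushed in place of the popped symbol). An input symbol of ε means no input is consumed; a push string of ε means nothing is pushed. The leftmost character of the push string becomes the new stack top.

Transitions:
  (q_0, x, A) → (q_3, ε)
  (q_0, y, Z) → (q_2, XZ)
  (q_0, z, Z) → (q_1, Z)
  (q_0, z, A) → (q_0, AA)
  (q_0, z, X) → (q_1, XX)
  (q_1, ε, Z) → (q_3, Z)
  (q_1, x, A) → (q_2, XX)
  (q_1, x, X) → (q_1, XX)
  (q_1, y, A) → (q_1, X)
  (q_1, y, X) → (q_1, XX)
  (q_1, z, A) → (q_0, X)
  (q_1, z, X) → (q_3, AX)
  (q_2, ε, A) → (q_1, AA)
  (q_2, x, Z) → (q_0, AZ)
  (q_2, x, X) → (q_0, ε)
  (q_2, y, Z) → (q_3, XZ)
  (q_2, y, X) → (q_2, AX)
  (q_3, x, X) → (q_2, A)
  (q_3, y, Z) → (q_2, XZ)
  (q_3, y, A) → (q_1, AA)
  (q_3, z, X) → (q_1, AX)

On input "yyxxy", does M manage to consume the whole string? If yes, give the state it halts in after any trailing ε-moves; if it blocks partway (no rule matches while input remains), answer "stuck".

(q_0, yyxxy, Z)
  read y, top Z: go to q_2, push XZ → (q_2, yxxy, XZ)
  read y, top X: go to q_2, push AX → (q_2, xxy, AXZ)
  ε-move, top A: go to q_1, push AA → (q_1, xxy, AAXZ)
  read x, top A: go to q_2, push XX → (q_2, xy, XXAXZ)
  read x, top X: go to q_0, push ε → (q_0, y, XAXZ)
No transition for (q_0, y, top X); M blocks with input y remaining.

stuck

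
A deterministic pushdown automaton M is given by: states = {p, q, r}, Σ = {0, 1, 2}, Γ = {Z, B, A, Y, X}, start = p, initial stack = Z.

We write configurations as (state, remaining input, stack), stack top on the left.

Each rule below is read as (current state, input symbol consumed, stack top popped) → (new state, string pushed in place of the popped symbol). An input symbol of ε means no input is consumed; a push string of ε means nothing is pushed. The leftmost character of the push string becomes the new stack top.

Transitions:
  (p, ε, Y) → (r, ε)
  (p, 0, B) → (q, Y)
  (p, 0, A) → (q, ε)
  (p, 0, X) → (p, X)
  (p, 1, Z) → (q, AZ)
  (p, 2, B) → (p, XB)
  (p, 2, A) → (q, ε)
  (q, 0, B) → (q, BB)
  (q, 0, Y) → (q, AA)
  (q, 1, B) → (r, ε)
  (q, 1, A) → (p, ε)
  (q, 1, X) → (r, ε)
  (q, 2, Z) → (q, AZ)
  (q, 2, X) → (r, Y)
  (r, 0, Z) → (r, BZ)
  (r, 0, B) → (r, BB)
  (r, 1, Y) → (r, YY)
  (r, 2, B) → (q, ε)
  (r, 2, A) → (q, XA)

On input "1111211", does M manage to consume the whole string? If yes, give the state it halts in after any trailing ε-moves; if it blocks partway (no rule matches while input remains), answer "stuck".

(p, 1111211, Z) ⊢ (q, 111211, AZ) ⊢ (p, 11211, Z) ⊢ (q, 1211, AZ) ⊢ (p, 211, Z)
No transition for (p, 2, top Z); M blocks with input 211 remaining.

stuck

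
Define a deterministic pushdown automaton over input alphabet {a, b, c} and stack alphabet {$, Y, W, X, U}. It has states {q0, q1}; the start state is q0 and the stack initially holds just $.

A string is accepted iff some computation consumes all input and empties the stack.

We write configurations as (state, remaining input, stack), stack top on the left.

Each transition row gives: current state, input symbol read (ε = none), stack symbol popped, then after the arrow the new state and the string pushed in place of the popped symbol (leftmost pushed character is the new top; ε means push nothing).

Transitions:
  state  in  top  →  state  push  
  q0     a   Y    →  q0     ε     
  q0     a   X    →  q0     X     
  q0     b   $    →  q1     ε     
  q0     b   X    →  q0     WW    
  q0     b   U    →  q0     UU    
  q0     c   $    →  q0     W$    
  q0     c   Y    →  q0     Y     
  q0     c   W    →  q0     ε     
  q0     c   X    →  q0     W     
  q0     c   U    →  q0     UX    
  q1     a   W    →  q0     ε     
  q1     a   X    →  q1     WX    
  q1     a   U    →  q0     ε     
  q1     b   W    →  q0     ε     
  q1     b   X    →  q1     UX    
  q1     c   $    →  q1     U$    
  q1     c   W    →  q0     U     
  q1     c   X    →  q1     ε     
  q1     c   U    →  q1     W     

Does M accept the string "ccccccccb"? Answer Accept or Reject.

Accept

(q0, ccccccccb, $)
  read c, top $: go to q0, push W$ → (q0, cccccccb, W$)
  read c, top W: go to q0, push ε → (q0, ccccccb, $)
  read c, top $: go to q0, push W$ → (q0, cccccb, W$)
  read c, top W: go to q0, push ε → (q0, ccccb, $)
  read c, top $: go to q0, push W$ → (q0, cccb, W$)
  read c, top W: go to q0, push ε → (q0, ccb, $)
  read c, top $: go to q0, push W$ → (q0, cb, W$)
  read c, top W: go to q0, push ε → (q0, b, $)
  read b, top $: go to q1, push ε → (q1, ε, ε)
All input consumed and the stack is empty.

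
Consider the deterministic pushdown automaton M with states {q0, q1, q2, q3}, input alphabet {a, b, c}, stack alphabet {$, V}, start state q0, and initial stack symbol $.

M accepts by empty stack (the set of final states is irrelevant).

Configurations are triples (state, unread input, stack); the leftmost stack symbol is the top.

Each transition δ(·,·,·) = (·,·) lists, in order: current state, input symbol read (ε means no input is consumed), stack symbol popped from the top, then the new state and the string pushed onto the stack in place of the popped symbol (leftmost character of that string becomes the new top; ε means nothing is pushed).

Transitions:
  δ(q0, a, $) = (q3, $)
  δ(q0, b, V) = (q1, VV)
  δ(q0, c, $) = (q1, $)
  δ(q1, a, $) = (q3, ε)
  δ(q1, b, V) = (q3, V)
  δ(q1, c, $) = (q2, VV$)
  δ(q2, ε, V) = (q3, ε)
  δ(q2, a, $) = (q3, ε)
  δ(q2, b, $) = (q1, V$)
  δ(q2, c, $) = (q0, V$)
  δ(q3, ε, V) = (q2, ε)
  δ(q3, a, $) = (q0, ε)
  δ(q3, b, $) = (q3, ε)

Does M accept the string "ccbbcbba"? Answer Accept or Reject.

(q0, ccbbcbba, $) ⊢ (q1, cbbcbba, $) ⊢ (q2, bbcbba, VV$) ⊢ (q3, bbcbba, V$) ⊢ (q2, bbcbba, $) ⊢ (q1, bcbba, V$) ⊢ (q3, cbba, V$) ⊢ (q2, cbba, $) ⊢ (q0, bba, V$) ⊢ (q1, ba, VV$) ⊢ (q3, a, VV$) ⊢ (q2, a, V$) ⊢ (q3, a, $) ⊢ (q0, ε, ε)
All input consumed and the stack is empty.

Accept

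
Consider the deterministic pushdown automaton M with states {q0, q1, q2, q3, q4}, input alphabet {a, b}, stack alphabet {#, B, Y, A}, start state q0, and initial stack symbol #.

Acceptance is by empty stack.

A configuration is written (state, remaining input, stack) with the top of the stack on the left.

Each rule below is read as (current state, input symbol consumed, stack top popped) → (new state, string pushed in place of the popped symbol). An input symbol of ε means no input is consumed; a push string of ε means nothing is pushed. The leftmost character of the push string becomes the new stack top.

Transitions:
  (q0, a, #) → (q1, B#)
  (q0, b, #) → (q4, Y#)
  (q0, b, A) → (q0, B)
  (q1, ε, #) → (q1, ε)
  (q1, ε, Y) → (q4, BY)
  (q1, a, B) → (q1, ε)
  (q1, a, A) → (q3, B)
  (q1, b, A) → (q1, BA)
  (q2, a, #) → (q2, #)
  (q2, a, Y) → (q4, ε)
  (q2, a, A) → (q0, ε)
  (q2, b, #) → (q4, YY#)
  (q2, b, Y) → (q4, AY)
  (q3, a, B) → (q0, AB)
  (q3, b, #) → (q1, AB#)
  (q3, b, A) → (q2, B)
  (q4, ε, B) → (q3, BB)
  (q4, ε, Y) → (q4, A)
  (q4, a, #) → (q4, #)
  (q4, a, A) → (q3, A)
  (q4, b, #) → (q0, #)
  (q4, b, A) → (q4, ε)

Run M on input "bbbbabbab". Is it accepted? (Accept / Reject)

(q0, bbbbabbab, #)
  read b, top #: go to q4, push Y# → (q4, bbbabbab, Y#)
  ε-move, top Y: go to q4, push A → (q4, bbbabbab, A#)
  read b, top A: go to q4, push ε → (q4, bbabbab, #)
  read b, top #: go to q0, push # → (q0, babbab, #)
  read b, top #: go to q4, push Y# → (q4, abbab, Y#)
  ε-move, top Y: go to q4, push A → (q4, abbab, A#)
  read a, top A: go to q3, push A → (q3, bbab, A#)
  read b, top A: go to q2, push B → (q2, bab, B#)
No transition applies at (q2, bab, B#); input not fully consumed.

Reject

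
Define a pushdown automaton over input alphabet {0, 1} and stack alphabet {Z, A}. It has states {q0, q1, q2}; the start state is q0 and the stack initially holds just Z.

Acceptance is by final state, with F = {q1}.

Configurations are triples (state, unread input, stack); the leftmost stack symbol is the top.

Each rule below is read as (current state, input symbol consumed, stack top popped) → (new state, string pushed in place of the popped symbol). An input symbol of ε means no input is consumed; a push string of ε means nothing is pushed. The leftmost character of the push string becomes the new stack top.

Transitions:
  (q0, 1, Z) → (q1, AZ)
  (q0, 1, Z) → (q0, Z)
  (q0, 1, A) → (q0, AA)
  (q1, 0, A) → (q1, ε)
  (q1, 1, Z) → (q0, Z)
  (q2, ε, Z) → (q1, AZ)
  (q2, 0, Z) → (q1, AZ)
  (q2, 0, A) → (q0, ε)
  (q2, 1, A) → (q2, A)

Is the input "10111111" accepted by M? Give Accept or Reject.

One accepting computation: (q0, 10111111, Z) ⊢ (q1, 0111111, AZ) ⊢ (q1, 111111, Z) ⊢ (q0, 11111, Z) ⊢ (q0, 1111, Z) ⊢ (q0, 111, Z) ⊢ (q0, 11, Z) ⊢ (q0, 1, Z) ⊢ (q1, ε, AZ)
All input consumed and state q1 ∈ F.

Accept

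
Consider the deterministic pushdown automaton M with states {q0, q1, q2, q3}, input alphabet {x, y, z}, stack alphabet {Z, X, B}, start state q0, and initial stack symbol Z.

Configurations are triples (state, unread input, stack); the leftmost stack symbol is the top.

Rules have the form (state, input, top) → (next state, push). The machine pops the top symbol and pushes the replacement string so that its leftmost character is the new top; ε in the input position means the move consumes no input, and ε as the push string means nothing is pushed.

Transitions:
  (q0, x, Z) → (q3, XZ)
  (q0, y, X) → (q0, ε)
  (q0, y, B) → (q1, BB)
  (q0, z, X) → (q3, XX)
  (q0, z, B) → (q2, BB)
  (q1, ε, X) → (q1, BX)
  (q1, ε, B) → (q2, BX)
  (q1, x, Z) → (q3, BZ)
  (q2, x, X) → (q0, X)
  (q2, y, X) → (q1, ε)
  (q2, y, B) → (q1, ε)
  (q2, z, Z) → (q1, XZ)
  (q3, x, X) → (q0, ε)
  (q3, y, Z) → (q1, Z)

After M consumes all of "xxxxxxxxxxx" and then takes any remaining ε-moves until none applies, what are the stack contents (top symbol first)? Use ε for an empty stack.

(q0, xxxxxxxxxxx, Z)
  read x, top Z: go to q3, push XZ → (q3, xxxxxxxxxx, XZ)
  read x, top X: go to q0, push ε → (q0, xxxxxxxxx, Z)
  read x, top Z: go to q3, push XZ → (q3, xxxxxxxx, XZ)
  read x, top X: go to q0, push ε → (q0, xxxxxxx, Z)
  read x, top Z: go to q3, push XZ → (q3, xxxxxx, XZ)
  read x, top X: go to q0, push ε → (q0, xxxxx, Z)
  read x, top Z: go to q3, push XZ → (q3, xxxx, XZ)
  read x, top X: go to q0, push ε → (q0, xxx, Z)
  read x, top Z: go to q3, push XZ → (q3, xx, XZ)
  read x, top X: go to q0, push ε → (q0, x, Z)
  read x, top Z: go to q3, push XZ → (q3, ε, XZ)
All input consumed in state q3 with stack XZ.

XZ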